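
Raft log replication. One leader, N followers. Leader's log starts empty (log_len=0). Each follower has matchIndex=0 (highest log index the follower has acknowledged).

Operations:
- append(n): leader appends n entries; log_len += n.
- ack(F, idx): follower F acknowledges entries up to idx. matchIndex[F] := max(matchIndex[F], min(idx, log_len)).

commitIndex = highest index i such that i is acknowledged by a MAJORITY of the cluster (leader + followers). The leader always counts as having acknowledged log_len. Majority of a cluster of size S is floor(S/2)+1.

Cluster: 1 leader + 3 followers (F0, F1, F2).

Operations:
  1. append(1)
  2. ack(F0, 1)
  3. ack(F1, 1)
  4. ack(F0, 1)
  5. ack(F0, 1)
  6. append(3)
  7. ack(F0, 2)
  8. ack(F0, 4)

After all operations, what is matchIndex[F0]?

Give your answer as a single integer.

Op 1: append 1 -> log_len=1
Op 2: F0 acks idx 1 -> match: F0=1 F1=0 F2=0; commitIndex=0
Op 3: F1 acks idx 1 -> match: F0=1 F1=1 F2=0; commitIndex=1
Op 4: F0 acks idx 1 -> match: F0=1 F1=1 F2=0; commitIndex=1
Op 5: F0 acks idx 1 -> match: F0=1 F1=1 F2=0; commitIndex=1
Op 6: append 3 -> log_len=4
Op 7: F0 acks idx 2 -> match: F0=2 F1=1 F2=0; commitIndex=1
Op 8: F0 acks idx 4 -> match: F0=4 F1=1 F2=0; commitIndex=1

Answer: 4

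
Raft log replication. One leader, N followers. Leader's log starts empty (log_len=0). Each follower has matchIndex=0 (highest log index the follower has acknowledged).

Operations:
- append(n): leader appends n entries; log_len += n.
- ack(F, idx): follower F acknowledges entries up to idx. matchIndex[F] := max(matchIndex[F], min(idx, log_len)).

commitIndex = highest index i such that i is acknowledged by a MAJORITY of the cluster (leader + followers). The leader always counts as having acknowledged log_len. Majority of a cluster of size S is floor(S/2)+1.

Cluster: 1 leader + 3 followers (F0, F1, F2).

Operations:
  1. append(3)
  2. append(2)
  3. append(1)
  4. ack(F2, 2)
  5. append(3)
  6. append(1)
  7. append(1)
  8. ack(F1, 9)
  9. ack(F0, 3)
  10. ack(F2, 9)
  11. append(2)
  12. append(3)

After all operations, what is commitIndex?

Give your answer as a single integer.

Op 1: append 3 -> log_len=3
Op 2: append 2 -> log_len=5
Op 3: append 1 -> log_len=6
Op 4: F2 acks idx 2 -> match: F0=0 F1=0 F2=2; commitIndex=0
Op 5: append 3 -> log_len=9
Op 6: append 1 -> log_len=10
Op 7: append 1 -> log_len=11
Op 8: F1 acks idx 9 -> match: F0=0 F1=9 F2=2; commitIndex=2
Op 9: F0 acks idx 3 -> match: F0=3 F1=9 F2=2; commitIndex=3
Op 10: F2 acks idx 9 -> match: F0=3 F1=9 F2=9; commitIndex=9
Op 11: append 2 -> log_len=13
Op 12: append 3 -> log_len=16

Answer: 9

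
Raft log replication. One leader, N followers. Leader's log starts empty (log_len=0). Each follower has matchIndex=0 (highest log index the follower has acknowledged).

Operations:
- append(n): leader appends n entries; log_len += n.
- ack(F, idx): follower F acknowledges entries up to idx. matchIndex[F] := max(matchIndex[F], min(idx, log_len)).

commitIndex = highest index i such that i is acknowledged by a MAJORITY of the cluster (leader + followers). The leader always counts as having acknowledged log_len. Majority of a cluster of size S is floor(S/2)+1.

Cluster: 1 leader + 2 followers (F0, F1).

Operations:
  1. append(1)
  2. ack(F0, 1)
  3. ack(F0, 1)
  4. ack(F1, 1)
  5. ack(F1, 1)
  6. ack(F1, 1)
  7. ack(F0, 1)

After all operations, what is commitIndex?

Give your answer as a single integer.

Answer: 1

Derivation:
Op 1: append 1 -> log_len=1
Op 2: F0 acks idx 1 -> match: F0=1 F1=0; commitIndex=1
Op 3: F0 acks idx 1 -> match: F0=1 F1=0; commitIndex=1
Op 4: F1 acks idx 1 -> match: F0=1 F1=1; commitIndex=1
Op 5: F1 acks idx 1 -> match: F0=1 F1=1; commitIndex=1
Op 6: F1 acks idx 1 -> match: F0=1 F1=1; commitIndex=1
Op 7: F0 acks idx 1 -> match: F0=1 F1=1; commitIndex=1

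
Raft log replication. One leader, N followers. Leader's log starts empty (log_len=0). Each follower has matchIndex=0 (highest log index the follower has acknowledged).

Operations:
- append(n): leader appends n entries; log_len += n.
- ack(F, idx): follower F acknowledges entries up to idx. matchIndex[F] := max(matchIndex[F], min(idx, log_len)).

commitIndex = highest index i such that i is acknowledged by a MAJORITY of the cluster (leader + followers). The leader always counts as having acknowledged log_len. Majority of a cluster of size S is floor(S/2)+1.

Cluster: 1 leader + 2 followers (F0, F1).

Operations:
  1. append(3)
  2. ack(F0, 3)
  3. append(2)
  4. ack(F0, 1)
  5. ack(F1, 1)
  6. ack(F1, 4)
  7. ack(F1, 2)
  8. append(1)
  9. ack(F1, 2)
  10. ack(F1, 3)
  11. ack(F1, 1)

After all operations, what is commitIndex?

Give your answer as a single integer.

Op 1: append 3 -> log_len=3
Op 2: F0 acks idx 3 -> match: F0=3 F1=0; commitIndex=3
Op 3: append 2 -> log_len=5
Op 4: F0 acks idx 1 -> match: F0=3 F1=0; commitIndex=3
Op 5: F1 acks idx 1 -> match: F0=3 F1=1; commitIndex=3
Op 6: F1 acks idx 4 -> match: F0=3 F1=4; commitIndex=4
Op 7: F1 acks idx 2 -> match: F0=3 F1=4; commitIndex=4
Op 8: append 1 -> log_len=6
Op 9: F1 acks idx 2 -> match: F0=3 F1=4; commitIndex=4
Op 10: F1 acks idx 3 -> match: F0=3 F1=4; commitIndex=4
Op 11: F1 acks idx 1 -> match: F0=3 F1=4; commitIndex=4

Answer: 4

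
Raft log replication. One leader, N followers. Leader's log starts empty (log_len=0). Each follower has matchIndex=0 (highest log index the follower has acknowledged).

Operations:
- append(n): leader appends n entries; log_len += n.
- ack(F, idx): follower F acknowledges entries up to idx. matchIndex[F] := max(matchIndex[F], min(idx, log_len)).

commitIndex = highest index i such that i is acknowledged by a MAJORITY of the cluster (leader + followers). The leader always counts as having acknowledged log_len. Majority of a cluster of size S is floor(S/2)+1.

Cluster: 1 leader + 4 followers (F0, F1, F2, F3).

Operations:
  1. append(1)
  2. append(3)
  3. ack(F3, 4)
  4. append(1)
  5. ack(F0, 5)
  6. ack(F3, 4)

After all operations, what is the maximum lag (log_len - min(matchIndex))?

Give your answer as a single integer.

Op 1: append 1 -> log_len=1
Op 2: append 3 -> log_len=4
Op 3: F3 acks idx 4 -> match: F0=0 F1=0 F2=0 F3=4; commitIndex=0
Op 4: append 1 -> log_len=5
Op 5: F0 acks idx 5 -> match: F0=5 F1=0 F2=0 F3=4; commitIndex=4
Op 6: F3 acks idx 4 -> match: F0=5 F1=0 F2=0 F3=4; commitIndex=4

Answer: 5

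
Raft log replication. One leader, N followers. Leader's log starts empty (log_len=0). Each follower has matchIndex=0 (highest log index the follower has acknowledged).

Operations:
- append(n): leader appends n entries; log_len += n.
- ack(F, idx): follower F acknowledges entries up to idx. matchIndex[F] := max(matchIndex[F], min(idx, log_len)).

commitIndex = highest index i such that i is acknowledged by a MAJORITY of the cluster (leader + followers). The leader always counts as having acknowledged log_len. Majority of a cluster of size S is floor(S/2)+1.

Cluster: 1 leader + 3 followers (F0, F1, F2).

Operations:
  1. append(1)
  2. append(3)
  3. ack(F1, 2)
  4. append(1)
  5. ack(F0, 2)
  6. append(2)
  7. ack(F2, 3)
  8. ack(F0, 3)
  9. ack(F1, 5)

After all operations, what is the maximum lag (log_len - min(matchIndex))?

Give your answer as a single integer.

Answer: 4

Derivation:
Op 1: append 1 -> log_len=1
Op 2: append 3 -> log_len=4
Op 3: F1 acks idx 2 -> match: F0=0 F1=2 F2=0; commitIndex=0
Op 4: append 1 -> log_len=5
Op 5: F0 acks idx 2 -> match: F0=2 F1=2 F2=0; commitIndex=2
Op 6: append 2 -> log_len=7
Op 7: F2 acks idx 3 -> match: F0=2 F1=2 F2=3; commitIndex=2
Op 8: F0 acks idx 3 -> match: F0=3 F1=2 F2=3; commitIndex=3
Op 9: F1 acks idx 5 -> match: F0=3 F1=5 F2=3; commitIndex=3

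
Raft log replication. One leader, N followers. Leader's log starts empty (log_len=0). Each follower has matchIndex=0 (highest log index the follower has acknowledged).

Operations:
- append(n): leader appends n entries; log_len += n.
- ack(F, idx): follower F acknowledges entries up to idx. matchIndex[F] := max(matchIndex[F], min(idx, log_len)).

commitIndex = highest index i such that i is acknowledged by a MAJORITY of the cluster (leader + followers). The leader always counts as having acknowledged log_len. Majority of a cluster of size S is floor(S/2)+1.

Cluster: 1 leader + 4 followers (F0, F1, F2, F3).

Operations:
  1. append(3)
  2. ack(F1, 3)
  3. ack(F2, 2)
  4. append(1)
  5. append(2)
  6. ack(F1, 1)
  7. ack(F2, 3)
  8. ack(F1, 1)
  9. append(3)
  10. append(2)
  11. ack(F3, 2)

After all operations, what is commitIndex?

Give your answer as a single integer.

Op 1: append 3 -> log_len=3
Op 2: F1 acks idx 3 -> match: F0=0 F1=3 F2=0 F3=0; commitIndex=0
Op 3: F2 acks idx 2 -> match: F0=0 F1=3 F2=2 F3=0; commitIndex=2
Op 4: append 1 -> log_len=4
Op 5: append 2 -> log_len=6
Op 6: F1 acks idx 1 -> match: F0=0 F1=3 F2=2 F3=0; commitIndex=2
Op 7: F2 acks idx 3 -> match: F0=0 F1=3 F2=3 F3=0; commitIndex=3
Op 8: F1 acks idx 1 -> match: F0=0 F1=3 F2=3 F3=0; commitIndex=3
Op 9: append 3 -> log_len=9
Op 10: append 2 -> log_len=11
Op 11: F3 acks idx 2 -> match: F0=0 F1=3 F2=3 F3=2; commitIndex=3

Answer: 3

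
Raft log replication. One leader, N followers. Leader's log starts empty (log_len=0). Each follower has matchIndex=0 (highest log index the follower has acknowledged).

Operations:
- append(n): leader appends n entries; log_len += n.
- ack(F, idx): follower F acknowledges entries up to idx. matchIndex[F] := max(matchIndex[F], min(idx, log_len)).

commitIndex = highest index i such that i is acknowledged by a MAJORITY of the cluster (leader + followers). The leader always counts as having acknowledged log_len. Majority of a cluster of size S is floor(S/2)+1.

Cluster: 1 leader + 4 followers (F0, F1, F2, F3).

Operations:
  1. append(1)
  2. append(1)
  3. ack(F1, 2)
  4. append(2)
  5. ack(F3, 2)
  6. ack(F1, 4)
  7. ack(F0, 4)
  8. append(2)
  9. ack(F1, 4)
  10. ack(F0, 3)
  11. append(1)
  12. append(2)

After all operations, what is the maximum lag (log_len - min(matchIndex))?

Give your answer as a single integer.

Answer: 9

Derivation:
Op 1: append 1 -> log_len=1
Op 2: append 1 -> log_len=2
Op 3: F1 acks idx 2 -> match: F0=0 F1=2 F2=0 F3=0; commitIndex=0
Op 4: append 2 -> log_len=4
Op 5: F3 acks idx 2 -> match: F0=0 F1=2 F2=0 F3=2; commitIndex=2
Op 6: F1 acks idx 4 -> match: F0=0 F1=4 F2=0 F3=2; commitIndex=2
Op 7: F0 acks idx 4 -> match: F0=4 F1=4 F2=0 F3=2; commitIndex=4
Op 8: append 2 -> log_len=6
Op 9: F1 acks idx 4 -> match: F0=4 F1=4 F2=0 F3=2; commitIndex=4
Op 10: F0 acks idx 3 -> match: F0=4 F1=4 F2=0 F3=2; commitIndex=4
Op 11: append 1 -> log_len=7
Op 12: append 2 -> log_len=9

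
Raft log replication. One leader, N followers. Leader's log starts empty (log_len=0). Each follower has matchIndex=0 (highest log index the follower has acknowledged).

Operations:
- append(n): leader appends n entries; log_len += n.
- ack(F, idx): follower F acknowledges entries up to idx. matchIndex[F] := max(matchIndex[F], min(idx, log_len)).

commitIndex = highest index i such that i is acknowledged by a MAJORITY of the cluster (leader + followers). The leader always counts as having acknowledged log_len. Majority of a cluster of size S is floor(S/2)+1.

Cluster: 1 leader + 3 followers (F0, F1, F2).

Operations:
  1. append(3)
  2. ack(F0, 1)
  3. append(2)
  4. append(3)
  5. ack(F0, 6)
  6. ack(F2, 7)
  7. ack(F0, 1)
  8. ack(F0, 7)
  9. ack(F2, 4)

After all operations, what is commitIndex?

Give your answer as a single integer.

Answer: 7

Derivation:
Op 1: append 3 -> log_len=3
Op 2: F0 acks idx 1 -> match: F0=1 F1=0 F2=0; commitIndex=0
Op 3: append 2 -> log_len=5
Op 4: append 3 -> log_len=8
Op 5: F0 acks idx 6 -> match: F0=6 F1=0 F2=0; commitIndex=0
Op 6: F2 acks idx 7 -> match: F0=6 F1=0 F2=7; commitIndex=6
Op 7: F0 acks idx 1 -> match: F0=6 F1=0 F2=7; commitIndex=6
Op 8: F0 acks idx 7 -> match: F0=7 F1=0 F2=7; commitIndex=7
Op 9: F2 acks idx 4 -> match: F0=7 F1=0 F2=7; commitIndex=7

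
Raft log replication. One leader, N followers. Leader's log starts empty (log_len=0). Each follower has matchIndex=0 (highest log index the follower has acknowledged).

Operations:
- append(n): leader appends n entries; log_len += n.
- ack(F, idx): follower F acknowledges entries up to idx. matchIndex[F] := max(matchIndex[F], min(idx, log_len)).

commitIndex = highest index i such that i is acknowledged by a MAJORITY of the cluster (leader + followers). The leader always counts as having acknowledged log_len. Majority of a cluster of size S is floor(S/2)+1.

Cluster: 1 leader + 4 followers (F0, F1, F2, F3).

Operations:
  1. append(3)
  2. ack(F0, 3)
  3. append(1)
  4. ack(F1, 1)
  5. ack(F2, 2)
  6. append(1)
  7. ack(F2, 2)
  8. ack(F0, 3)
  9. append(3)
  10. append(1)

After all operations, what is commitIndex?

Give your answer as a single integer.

Answer: 2

Derivation:
Op 1: append 3 -> log_len=3
Op 2: F0 acks idx 3 -> match: F0=3 F1=0 F2=0 F3=0; commitIndex=0
Op 3: append 1 -> log_len=4
Op 4: F1 acks idx 1 -> match: F0=3 F1=1 F2=0 F3=0; commitIndex=1
Op 5: F2 acks idx 2 -> match: F0=3 F1=1 F2=2 F3=0; commitIndex=2
Op 6: append 1 -> log_len=5
Op 7: F2 acks idx 2 -> match: F0=3 F1=1 F2=2 F3=0; commitIndex=2
Op 8: F0 acks idx 3 -> match: F0=3 F1=1 F2=2 F3=0; commitIndex=2
Op 9: append 3 -> log_len=8
Op 10: append 1 -> log_len=9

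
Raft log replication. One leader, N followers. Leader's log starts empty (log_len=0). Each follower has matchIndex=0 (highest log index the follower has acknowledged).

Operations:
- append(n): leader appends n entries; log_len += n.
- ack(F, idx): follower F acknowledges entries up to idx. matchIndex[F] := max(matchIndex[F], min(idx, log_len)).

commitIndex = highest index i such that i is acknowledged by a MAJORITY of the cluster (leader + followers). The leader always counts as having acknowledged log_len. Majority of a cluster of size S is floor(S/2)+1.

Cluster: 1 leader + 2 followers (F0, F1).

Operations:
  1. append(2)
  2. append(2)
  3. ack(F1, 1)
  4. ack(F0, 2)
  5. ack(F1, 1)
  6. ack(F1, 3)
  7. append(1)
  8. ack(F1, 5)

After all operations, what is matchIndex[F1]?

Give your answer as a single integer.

Op 1: append 2 -> log_len=2
Op 2: append 2 -> log_len=4
Op 3: F1 acks idx 1 -> match: F0=0 F1=1; commitIndex=1
Op 4: F0 acks idx 2 -> match: F0=2 F1=1; commitIndex=2
Op 5: F1 acks idx 1 -> match: F0=2 F1=1; commitIndex=2
Op 6: F1 acks idx 3 -> match: F0=2 F1=3; commitIndex=3
Op 7: append 1 -> log_len=5
Op 8: F1 acks idx 5 -> match: F0=2 F1=5; commitIndex=5

Answer: 5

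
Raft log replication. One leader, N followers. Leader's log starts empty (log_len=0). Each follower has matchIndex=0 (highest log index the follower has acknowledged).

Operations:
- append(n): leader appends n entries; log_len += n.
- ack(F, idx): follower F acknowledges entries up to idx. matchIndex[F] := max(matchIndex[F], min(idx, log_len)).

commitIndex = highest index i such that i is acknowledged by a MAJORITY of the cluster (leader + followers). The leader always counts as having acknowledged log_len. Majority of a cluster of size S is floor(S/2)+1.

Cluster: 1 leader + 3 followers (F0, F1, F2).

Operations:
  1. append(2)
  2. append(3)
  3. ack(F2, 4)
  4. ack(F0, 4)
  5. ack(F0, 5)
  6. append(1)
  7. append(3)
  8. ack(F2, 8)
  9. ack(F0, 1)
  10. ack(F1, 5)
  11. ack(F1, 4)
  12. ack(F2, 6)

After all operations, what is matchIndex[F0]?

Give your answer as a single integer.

Answer: 5

Derivation:
Op 1: append 2 -> log_len=2
Op 2: append 3 -> log_len=5
Op 3: F2 acks idx 4 -> match: F0=0 F1=0 F2=4; commitIndex=0
Op 4: F0 acks idx 4 -> match: F0=4 F1=0 F2=4; commitIndex=4
Op 5: F0 acks idx 5 -> match: F0=5 F1=0 F2=4; commitIndex=4
Op 6: append 1 -> log_len=6
Op 7: append 3 -> log_len=9
Op 8: F2 acks idx 8 -> match: F0=5 F1=0 F2=8; commitIndex=5
Op 9: F0 acks idx 1 -> match: F0=5 F1=0 F2=8; commitIndex=5
Op 10: F1 acks idx 5 -> match: F0=5 F1=5 F2=8; commitIndex=5
Op 11: F1 acks idx 4 -> match: F0=5 F1=5 F2=8; commitIndex=5
Op 12: F2 acks idx 6 -> match: F0=5 F1=5 F2=8; commitIndex=5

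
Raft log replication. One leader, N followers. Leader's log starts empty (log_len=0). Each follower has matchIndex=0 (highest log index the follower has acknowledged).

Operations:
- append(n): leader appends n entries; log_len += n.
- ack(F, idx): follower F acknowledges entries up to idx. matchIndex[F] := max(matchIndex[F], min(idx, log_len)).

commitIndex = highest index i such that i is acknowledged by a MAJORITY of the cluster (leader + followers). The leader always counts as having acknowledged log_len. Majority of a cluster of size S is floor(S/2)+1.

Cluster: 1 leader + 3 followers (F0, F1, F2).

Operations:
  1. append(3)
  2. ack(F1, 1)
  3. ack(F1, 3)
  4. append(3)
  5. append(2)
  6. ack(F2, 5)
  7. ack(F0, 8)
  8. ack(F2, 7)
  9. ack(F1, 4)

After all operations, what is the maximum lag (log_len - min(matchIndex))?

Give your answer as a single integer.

Op 1: append 3 -> log_len=3
Op 2: F1 acks idx 1 -> match: F0=0 F1=1 F2=0; commitIndex=0
Op 3: F1 acks idx 3 -> match: F0=0 F1=3 F2=0; commitIndex=0
Op 4: append 3 -> log_len=6
Op 5: append 2 -> log_len=8
Op 6: F2 acks idx 5 -> match: F0=0 F1=3 F2=5; commitIndex=3
Op 7: F0 acks idx 8 -> match: F0=8 F1=3 F2=5; commitIndex=5
Op 8: F2 acks idx 7 -> match: F0=8 F1=3 F2=7; commitIndex=7
Op 9: F1 acks idx 4 -> match: F0=8 F1=4 F2=7; commitIndex=7

Answer: 4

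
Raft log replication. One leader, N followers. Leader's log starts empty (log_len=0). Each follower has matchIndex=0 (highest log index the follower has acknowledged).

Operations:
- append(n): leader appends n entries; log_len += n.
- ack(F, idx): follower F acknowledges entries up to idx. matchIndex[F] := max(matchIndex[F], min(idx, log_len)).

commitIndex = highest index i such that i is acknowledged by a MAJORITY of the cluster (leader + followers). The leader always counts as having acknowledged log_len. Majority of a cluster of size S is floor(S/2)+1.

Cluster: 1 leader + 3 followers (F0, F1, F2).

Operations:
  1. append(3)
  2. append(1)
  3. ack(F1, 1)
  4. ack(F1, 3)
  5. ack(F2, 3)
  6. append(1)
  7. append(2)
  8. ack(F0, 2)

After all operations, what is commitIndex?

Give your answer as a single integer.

Op 1: append 3 -> log_len=3
Op 2: append 1 -> log_len=4
Op 3: F1 acks idx 1 -> match: F0=0 F1=1 F2=0; commitIndex=0
Op 4: F1 acks idx 3 -> match: F0=0 F1=3 F2=0; commitIndex=0
Op 5: F2 acks idx 3 -> match: F0=0 F1=3 F2=3; commitIndex=3
Op 6: append 1 -> log_len=5
Op 7: append 2 -> log_len=7
Op 8: F0 acks idx 2 -> match: F0=2 F1=3 F2=3; commitIndex=3

Answer: 3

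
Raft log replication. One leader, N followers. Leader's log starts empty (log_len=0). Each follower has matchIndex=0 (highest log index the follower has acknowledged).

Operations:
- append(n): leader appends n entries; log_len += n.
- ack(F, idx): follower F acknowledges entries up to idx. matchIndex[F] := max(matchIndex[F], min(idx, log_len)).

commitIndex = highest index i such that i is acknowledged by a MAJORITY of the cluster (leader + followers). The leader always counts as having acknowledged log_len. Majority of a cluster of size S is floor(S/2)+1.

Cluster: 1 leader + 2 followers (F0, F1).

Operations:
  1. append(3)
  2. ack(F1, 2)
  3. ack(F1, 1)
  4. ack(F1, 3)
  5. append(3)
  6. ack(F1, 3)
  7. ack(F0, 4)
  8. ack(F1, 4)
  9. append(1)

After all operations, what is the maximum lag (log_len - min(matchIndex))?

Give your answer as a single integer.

Answer: 3

Derivation:
Op 1: append 3 -> log_len=3
Op 2: F1 acks idx 2 -> match: F0=0 F1=2; commitIndex=2
Op 3: F1 acks idx 1 -> match: F0=0 F1=2; commitIndex=2
Op 4: F1 acks idx 3 -> match: F0=0 F1=3; commitIndex=3
Op 5: append 3 -> log_len=6
Op 6: F1 acks idx 3 -> match: F0=0 F1=3; commitIndex=3
Op 7: F0 acks idx 4 -> match: F0=4 F1=3; commitIndex=4
Op 8: F1 acks idx 4 -> match: F0=4 F1=4; commitIndex=4
Op 9: append 1 -> log_len=7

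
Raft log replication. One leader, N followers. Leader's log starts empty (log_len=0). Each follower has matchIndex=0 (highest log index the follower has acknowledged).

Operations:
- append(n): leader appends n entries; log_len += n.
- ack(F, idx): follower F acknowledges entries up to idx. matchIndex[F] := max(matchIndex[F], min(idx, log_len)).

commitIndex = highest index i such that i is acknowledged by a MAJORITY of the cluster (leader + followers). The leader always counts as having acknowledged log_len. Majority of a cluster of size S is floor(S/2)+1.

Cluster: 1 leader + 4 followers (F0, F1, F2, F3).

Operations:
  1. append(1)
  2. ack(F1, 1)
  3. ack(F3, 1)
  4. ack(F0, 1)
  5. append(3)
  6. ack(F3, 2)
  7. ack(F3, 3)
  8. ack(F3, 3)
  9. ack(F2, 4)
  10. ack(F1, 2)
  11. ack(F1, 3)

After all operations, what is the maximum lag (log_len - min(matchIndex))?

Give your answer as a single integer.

Op 1: append 1 -> log_len=1
Op 2: F1 acks idx 1 -> match: F0=0 F1=1 F2=0 F3=0; commitIndex=0
Op 3: F3 acks idx 1 -> match: F0=0 F1=1 F2=0 F3=1; commitIndex=1
Op 4: F0 acks idx 1 -> match: F0=1 F1=1 F2=0 F3=1; commitIndex=1
Op 5: append 3 -> log_len=4
Op 6: F3 acks idx 2 -> match: F0=1 F1=1 F2=0 F3=2; commitIndex=1
Op 7: F3 acks idx 3 -> match: F0=1 F1=1 F2=0 F3=3; commitIndex=1
Op 8: F3 acks idx 3 -> match: F0=1 F1=1 F2=0 F3=3; commitIndex=1
Op 9: F2 acks idx 4 -> match: F0=1 F1=1 F2=4 F3=3; commitIndex=3
Op 10: F1 acks idx 2 -> match: F0=1 F1=2 F2=4 F3=3; commitIndex=3
Op 11: F1 acks idx 3 -> match: F0=1 F1=3 F2=4 F3=3; commitIndex=3

Answer: 3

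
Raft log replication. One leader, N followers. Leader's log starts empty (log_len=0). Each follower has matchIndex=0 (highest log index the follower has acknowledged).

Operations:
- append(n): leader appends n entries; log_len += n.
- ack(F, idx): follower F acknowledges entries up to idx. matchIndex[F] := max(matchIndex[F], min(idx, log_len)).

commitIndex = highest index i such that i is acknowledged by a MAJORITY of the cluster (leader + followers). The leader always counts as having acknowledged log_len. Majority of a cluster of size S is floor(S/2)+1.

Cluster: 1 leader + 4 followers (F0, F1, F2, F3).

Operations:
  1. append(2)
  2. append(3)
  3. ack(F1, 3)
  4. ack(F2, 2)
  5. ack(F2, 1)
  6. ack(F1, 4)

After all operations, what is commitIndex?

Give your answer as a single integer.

Op 1: append 2 -> log_len=2
Op 2: append 3 -> log_len=5
Op 3: F1 acks idx 3 -> match: F0=0 F1=3 F2=0 F3=0; commitIndex=0
Op 4: F2 acks idx 2 -> match: F0=0 F1=3 F2=2 F3=0; commitIndex=2
Op 5: F2 acks idx 1 -> match: F0=0 F1=3 F2=2 F3=0; commitIndex=2
Op 6: F1 acks idx 4 -> match: F0=0 F1=4 F2=2 F3=0; commitIndex=2

Answer: 2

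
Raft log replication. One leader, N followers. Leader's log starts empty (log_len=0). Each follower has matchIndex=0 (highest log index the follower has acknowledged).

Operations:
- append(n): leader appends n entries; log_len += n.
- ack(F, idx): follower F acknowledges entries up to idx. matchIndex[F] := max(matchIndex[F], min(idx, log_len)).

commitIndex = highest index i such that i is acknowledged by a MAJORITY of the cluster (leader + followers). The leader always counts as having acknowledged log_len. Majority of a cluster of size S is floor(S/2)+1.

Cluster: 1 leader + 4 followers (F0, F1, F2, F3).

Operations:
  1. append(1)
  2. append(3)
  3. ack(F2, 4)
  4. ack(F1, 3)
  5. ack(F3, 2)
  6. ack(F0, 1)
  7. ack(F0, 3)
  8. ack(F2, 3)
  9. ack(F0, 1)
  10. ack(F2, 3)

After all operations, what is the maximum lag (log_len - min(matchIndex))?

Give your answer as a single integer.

Op 1: append 1 -> log_len=1
Op 2: append 3 -> log_len=4
Op 3: F2 acks idx 4 -> match: F0=0 F1=0 F2=4 F3=0; commitIndex=0
Op 4: F1 acks idx 3 -> match: F0=0 F1=3 F2=4 F3=0; commitIndex=3
Op 5: F3 acks idx 2 -> match: F0=0 F1=3 F2=4 F3=2; commitIndex=3
Op 6: F0 acks idx 1 -> match: F0=1 F1=3 F2=4 F3=2; commitIndex=3
Op 7: F0 acks idx 3 -> match: F0=3 F1=3 F2=4 F3=2; commitIndex=3
Op 8: F2 acks idx 3 -> match: F0=3 F1=3 F2=4 F3=2; commitIndex=3
Op 9: F0 acks idx 1 -> match: F0=3 F1=3 F2=4 F3=2; commitIndex=3
Op 10: F2 acks idx 3 -> match: F0=3 F1=3 F2=4 F3=2; commitIndex=3

Answer: 2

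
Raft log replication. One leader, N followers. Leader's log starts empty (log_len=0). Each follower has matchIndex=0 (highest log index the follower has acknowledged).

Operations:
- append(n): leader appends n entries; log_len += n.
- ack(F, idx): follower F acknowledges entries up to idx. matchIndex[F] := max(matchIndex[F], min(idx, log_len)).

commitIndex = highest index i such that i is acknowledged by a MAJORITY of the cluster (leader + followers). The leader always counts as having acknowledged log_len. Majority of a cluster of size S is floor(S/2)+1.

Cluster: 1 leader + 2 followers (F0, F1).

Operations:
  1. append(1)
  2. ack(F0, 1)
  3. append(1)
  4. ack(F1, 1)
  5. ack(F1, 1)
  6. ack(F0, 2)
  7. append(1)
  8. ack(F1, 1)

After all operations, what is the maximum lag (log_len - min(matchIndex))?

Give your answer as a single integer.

Op 1: append 1 -> log_len=1
Op 2: F0 acks idx 1 -> match: F0=1 F1=0; commitIndex=1
Op 3: append 1 -> log_len=2
Op 4: F1 acks idx 1 -> match: F0=1 F1=1; commitIndex=1
Op 5: F1 acks idx 1 -> match: F0=1 F1=1; commitIndex=1
Op 6: F0 acks idx 2 -> match: F0=2 F1=1; commitIndex=2
Op 7: append 1 -> log_len=3
Op 8: F1 acks idx 1 -> match: F0=2 F1=1; commitIndex=2

Answer: 2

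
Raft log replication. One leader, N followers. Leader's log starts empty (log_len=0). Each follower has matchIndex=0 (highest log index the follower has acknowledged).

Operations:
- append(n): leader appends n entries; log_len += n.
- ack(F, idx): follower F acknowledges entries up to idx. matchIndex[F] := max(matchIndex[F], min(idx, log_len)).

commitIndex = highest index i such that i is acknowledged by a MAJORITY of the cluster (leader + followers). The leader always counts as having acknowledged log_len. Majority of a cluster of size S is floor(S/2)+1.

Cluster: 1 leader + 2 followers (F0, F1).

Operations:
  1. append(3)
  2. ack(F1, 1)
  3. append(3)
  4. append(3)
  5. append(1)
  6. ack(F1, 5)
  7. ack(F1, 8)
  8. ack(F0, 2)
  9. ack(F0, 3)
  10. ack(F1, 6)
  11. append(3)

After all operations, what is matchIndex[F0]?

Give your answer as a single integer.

Op 1: append 3 -> log_len=3
Op 2: F1 acks idx 1 -> match: F0=0 F1=1; commitIndex=1
Op 3: append 3 -> log_len=6
Op 4: append 3 -> log_len=9
Op 5: append 1 -> log_len=10
Op 6: F1 acks idx 5 -> match: F0=0 F1=5; commitIndex=5
Op 7: F1 acks idx 8 -> match: F0=0 F1=8; commitIndex=8
Op 8: F0 acks idx 2 -> match: F0=2 F1=8; commitIndex=8
Op 9: F0 acks idx 3 -> match: F0=3 F1=8; commitIndex=8
Op 10: F1 acks idx 6 -> match: F0=3 F1=8; commitIndex=8
Op 11: append 3 -> log_len=13

Answer: 3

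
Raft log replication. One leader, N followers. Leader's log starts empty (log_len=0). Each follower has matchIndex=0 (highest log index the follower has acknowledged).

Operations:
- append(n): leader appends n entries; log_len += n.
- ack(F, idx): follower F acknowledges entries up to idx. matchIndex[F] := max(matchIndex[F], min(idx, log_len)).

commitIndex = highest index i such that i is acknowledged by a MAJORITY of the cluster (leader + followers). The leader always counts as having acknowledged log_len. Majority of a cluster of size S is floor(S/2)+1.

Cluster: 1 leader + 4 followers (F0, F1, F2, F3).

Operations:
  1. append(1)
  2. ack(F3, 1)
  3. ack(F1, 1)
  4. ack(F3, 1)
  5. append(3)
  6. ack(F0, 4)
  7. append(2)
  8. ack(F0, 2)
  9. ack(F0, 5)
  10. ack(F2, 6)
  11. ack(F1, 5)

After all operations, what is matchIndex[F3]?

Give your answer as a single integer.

Answer: 1

Derivation:
Op 1: append 1 -> log_len=1
Op 2: F3 acks idx 1 -> match: F0=0 F1=0 F2=0 F3=1; commitIndex=0
Op 3: F1 acks idx 1 -> match: F0=0 F1=1 F2=0 F3=1; commitIndex=1
Op 4: F3 acks idx 1 -> match: F0=0 F1=1 F2=0 F3=1; commitIndex=1
Op 5: append 3 -> log_len=4
Op 6: F0 acks idx 4 -> match: F0=4 F1=1 F2=0 F3=1; commitIndex=1
Op 7: append 2 -> log_len=6
Op 8: F0 acks idx 2 -> match: F0=4 F1=1 F2=0 F3=1; commitIndex=1
Op 9: F0 acks idx 5 -> match: F0=5 F1=1 F2=0 F3=1; commitIndex=1
Op 10: F2 acks idx 6 -> match: F0=5 F1=1 F2=6 F3=1; commitIndex=5
Op 11: F1 acks idx 5 -> match: F0=5 F1=5 F2=6 F3=1; commitIndex=5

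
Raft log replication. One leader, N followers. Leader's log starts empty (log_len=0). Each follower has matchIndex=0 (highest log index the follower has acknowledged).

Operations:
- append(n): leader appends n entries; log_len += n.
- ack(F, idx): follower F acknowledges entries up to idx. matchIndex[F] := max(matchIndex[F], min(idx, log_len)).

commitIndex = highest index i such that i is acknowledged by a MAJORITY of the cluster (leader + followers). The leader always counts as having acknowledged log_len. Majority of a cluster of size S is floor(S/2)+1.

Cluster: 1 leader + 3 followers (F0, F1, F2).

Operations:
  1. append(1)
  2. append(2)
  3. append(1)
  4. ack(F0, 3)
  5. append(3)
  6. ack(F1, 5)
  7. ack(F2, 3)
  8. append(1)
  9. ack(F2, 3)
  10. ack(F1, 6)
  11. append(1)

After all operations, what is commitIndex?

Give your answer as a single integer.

Answer: 3

Derivation:
Op 1: append 1 -> log_len=1
Op 2: append 2 -> log_len=3
Op 3: append 1 -> log_len=4
Op 4: F0 acks idx 3 -> match: F0=3 F1=0 F2=0; commitIndex=0
Op 5: append 3 -> log_len=7
Op 6: F1 acks idx 5 -> match: F0=3 F1=5 F2=0; commitIndex=3
Op 7: F2 acks idx 3 -> match: F0=3 F1=5 F2=3; commitIndex=3
Op 8: append 1 -> log_len=8
Op 9: F2 acks idx 3 -> match: F0=3 F1=5 F2=3; commitIndex=3
Op 10: F1 acks idx 6 -> match: F0=3 F1=6 F2=3; commitIndex=3
Op 11: append 1 -> log_len=9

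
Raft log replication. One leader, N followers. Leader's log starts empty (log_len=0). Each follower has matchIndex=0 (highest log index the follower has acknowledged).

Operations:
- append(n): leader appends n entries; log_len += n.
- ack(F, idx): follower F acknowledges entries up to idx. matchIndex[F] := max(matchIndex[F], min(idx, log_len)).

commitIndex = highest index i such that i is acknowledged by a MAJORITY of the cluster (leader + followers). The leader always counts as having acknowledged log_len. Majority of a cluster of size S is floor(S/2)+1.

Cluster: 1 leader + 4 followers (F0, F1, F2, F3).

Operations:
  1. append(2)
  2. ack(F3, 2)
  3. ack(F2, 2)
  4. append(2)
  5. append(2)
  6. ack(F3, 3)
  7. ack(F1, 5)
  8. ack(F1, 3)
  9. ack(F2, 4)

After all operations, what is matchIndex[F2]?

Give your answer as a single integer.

Answer: 4

Derivation:
Op 1: append 2 -> log_len=2
Op 2: F3 acks idx 2 -> match: F0=0 F1=0 F2=0 F3=2; commitIndex=0
Op 3: F2 acks idx 2 -> match: F0=0 F1=0 F2=2 F3=2; commitIndex=2
Op 4: append 2 -> log_len=4
Op 5: append 2 -> log_len=6
Op 6: F3 acks idx 3 -> match: F0=0 F1=0 F2=2 F3=3; commitIndex=2
Op 7: F1 acks idx 5 -> match: F0=0 F1=5 F2=2 F3=3; commitIndex=3
Op 8: F1 acks idx 3 -> match: F0=0 F1=5 F2=2 F3=3; commitIndex=3
Op 9: F2 acks idx 4 -> match: F0=0 F1=5 F2=4 F3=3; commitIndex=4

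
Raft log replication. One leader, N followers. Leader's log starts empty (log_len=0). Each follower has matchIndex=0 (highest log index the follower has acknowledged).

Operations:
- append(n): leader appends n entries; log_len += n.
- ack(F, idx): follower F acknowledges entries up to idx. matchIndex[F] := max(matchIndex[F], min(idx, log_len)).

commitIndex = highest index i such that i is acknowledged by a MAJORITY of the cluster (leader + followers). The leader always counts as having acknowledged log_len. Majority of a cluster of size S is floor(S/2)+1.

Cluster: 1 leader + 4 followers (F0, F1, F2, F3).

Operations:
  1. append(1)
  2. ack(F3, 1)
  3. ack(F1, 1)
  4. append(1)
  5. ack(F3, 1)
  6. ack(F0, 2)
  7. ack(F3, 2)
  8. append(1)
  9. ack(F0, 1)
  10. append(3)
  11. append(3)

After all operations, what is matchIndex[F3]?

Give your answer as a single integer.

Op 1: append 1 -> log_len=1
Op 2: F3 acks idx 1 -> match: F0=0 F1=0 F2=0 F3=1; commitIndex=0
Op 3: F1 acks idx 1 -> match: F0=0 F1=1 F2=0 F3=1; commitIndex=1
Op 4: append 1 -> log_len=2
Op 5: F3 acks idx 1 -> match: F0=0 F1=1 F2=0 F3=1; commitIndex=1
Op 6: F0 acks idx 2 -> match: F0=2 F1=1 F2=0 F3=1; commitIndex=1
Op 7: F3 acks idx 2 -> match: F0=2 F1=1 F2=0 F3=2; commitIndex=2
Op 8: append 1 -> log_len=3
Op 9: F0 acks idx 1 -> match: F0=2 F1=1 F2=0 F3=2; commitIndex=2
Op 10: append 3 -> log_len=6
Op 11: append 3 -> log_len=9

Answer: 2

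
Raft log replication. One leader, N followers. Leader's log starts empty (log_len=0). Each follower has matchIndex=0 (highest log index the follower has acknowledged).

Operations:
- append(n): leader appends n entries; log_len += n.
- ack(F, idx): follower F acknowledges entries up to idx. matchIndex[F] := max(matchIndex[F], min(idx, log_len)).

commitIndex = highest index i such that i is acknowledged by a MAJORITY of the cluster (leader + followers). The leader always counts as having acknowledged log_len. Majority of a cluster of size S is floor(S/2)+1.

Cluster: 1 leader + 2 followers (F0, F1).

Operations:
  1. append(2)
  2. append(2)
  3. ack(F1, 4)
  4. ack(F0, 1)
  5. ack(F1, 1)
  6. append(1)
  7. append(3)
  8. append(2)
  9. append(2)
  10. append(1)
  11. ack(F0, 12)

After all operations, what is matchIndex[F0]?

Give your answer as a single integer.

Op 1: append 2 -> log_len=2
Op 2: append 2 -> log_len=4
Op 3: F1 acks idx 4 -> match: F0=0 F1=4; commitIndex=4
Op 4: F0 acks idx 1 -> match: F0=1 F1=4; commitIndex=4
Op 5: F1 acks idx 1 -> match: F0=1 F1=4; commitIndex=4
Op 6: append 1 -> log_len=5
Op 7: append 3 -> log_len=8
Op 8: append 2 -> log_len=10
Op 9: append 2 -> log_len=12
Op 10: append 1 -> log_len=13
Op 11: F0 acks idx 12 -> match: F0=12 F1=4; commitIndex=12

Answer: 12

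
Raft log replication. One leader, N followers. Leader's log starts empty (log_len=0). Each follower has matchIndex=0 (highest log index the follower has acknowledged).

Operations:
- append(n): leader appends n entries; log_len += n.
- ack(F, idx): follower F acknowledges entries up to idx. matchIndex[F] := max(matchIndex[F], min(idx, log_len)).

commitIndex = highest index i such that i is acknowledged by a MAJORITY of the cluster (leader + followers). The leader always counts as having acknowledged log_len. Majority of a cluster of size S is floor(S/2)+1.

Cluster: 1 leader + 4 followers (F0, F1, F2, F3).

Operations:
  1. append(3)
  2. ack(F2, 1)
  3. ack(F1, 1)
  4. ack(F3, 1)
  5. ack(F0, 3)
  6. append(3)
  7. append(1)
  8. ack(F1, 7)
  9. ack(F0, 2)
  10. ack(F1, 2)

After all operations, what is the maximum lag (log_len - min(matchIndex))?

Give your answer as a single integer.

Answer: 6

Derivation:
Op 1: append 3 -> log_len=3
Op 2: F2 acks idx 1 -> match: F0=0 F1=0 F2=1 F3=0; commitIndex=0
Op 3: F1 acks idx 1 -> match: F0=0 F1=1 F2=1 F3=0; commitIndex=1
Op 4: F3 acks idx 1 -> match: F0=0 F1=1 F2=1 F3=1; commitIndex=1
Op 5: F0 acks idx 3 -> match: F0=3 F1=1 F2=1 F3=1; commitIndex=1
Op 6: append 3 -> log_len=6
Op 7: append 1 -> log_len=7
Op 8: F1 acks idx 7 -> match: F0=3 F1=7 F2=1 F3=1; commitIndex=3
Op 9: F0 acks idx 2 -> match: F0=3 F1=7 F2=1 F3=1; commitIndex=3
Op 10: F1 acks idx 2 -> match: F0=3 F1=7 F2=1 F3=1; commitIndex=3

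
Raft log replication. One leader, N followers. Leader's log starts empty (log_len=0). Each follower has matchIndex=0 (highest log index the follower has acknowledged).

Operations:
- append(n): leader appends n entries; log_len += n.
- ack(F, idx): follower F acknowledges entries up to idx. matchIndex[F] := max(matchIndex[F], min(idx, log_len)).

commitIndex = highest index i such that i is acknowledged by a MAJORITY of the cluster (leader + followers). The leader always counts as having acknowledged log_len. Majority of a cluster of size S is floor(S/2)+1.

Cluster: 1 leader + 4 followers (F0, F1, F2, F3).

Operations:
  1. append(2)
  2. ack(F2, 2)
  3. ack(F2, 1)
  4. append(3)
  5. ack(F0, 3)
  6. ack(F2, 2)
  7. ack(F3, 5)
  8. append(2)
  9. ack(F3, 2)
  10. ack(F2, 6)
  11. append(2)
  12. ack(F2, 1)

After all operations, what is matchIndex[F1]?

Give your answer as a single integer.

Answer: 0

Derivation:
Op 1: append 2 -> log_len=2
Op 2: F2 acks idx 2 -> match: F0=0 F1=0 F2=2 F3=0; commitIndex=0
Op 3: F2 acks idx 1 -> match: F0=0 F1=0 F2=2 F3=0; commitIndex=0
Op 4: append 3 -> log_len=5
Op 5: F0 acks idx 3 -> match: F0=3 F1=0 F2=2 F3=0; commitIndex=2
Op 6: F2 acks idx 2 -> match: F0=3 F1=0 F2=2 F3=0; commitIndex=2
Op 7: F3 acks idx 5 -> match: F0=3 F1=0 F2=2 F3=5; commitIndex=3
Op 8: append 2 -> log_len=7
Op 9: F3 acks idx 2 -> match: F0=3 F1=0 F2=2 F3=5; commitIndex=3
Op 10: F2 acks idx 6 -> match: F0=3 F1=0 F2=6 F3=5; commitIndex=5
Op 11: append 2 -> log_len=9
Op 12: F2 acks idx 1 -> match: F0=3 F1=0 F2=6 F3=5; commitIndex=5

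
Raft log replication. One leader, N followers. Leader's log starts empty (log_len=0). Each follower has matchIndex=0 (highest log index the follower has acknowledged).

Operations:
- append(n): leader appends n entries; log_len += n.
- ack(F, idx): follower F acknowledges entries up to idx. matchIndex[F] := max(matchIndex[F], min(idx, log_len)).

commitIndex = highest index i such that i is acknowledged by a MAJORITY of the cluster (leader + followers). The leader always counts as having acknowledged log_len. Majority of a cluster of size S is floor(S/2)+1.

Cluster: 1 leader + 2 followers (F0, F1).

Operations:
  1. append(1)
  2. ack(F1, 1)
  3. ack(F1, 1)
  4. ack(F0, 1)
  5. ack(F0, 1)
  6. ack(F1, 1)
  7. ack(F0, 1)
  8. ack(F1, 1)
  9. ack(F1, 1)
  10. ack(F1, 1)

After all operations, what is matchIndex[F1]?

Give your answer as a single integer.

Op 1: append 1 -> log_len=1
Op 2: F1 acks idx 1 -> match: F0=0 F1=1; commitIndex=1
Op 3: F1 acks idx 1 -> match: F0=0 F1=1; commitIndex=1
Op 4: F0 acks idx 1 -> match: F0=1 F1=1; commitIndex=1
Op 5: F0 acks idx 1 -> match: F0=1 F1=1; commitIndex=1
Op 6: F1 acks idx 1 -> match: F0=1 F1=1; commitIndex=1
Op 7: F0 acks idx 1 -> match: F0=1 F1=1; commitIndex=1
Op 8: F1 acks idx 1 -> match: F0=1 F1=1; commitIndex=1
Op 9: F1 acks idx 1 -> match: F0=1 F1=1; commitIndex=1
Op 10: F1 acks idx 1 -> match: F0=1 F1=1; commitIndex=1

Answer: 1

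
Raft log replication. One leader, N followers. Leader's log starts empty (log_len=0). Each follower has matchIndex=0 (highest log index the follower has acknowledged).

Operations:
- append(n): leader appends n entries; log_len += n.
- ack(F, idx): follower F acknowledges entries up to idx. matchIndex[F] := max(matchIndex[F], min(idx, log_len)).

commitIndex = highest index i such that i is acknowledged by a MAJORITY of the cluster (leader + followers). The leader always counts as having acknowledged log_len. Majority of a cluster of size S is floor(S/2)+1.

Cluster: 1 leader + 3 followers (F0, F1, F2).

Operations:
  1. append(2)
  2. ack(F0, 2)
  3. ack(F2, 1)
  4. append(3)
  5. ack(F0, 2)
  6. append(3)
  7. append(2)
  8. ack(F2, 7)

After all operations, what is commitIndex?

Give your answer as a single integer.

Op 1: append 2 -> log_len=2
Op 2: F0 acks idx 2 -> match: F0=2 F1=0 F2=0; commitIndex=0
Op 3: F2 acks idx 1 -> match: F0=2 F1=0 F2=1; commitIndex=1
Op 4: append 3 -> log_len=5
Op 5: F0 acks idx 2 -> match: F0=2 F1=0 F2=1; commitIndex=1
Op 6: append 3 -> log_len=8
Op 7: append 2 -> log_len=10
Op 8: F2 acks idx 7 -> match: F0=2 F1=0 F2=7; commitIndex=2

Answer: 2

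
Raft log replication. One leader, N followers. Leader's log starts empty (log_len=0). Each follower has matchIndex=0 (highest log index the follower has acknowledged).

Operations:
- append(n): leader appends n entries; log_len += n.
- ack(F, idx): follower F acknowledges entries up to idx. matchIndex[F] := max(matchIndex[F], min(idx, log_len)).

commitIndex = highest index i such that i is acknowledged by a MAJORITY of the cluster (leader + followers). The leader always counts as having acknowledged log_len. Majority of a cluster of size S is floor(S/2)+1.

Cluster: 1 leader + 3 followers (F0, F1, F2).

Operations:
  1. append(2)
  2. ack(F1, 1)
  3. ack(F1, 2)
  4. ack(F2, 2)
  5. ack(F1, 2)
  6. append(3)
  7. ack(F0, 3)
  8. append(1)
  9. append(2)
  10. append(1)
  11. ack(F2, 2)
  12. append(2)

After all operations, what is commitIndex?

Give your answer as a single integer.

Op 1: append 2 -> log_len=2
Op 2: F1 acks idx 1 -> match: F0=0 F1=1 F2=0; commitIndex=0
Op 3: F1 acks idx 2 -> match: F0=0 F1=2 F2=0; commitIndex=0
Op 4: F2 acks idx 2 -> match: F0=0 F1=2 F2=2; commitIndex=2
Op 5: F1 acks idx 2 -> match: F0=0 F1=2 F2=2; commitIndex=2
Op 6: append 3 -> log_len=5
Op 7: F0 acks idx 3 -> match: F0=3 F1=2 F2=2; commitIndex=2
Op 8: append 1 -> log_len=6
Op 9: append 2 -> log_len=8
Op 10: append 1 -> log_len=9
Op 11: F2 acks idx 2 -> match: F0=3 F1=2 F2=2; commitIndex=2
Op 12: append 2 -> log_len=11

Answer: 2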